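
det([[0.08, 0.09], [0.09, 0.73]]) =0.050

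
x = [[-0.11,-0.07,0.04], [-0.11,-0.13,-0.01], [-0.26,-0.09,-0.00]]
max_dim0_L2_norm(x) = 0.3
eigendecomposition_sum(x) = [[(-0.06+0j), -0.06+0.00j, 0.01+0.00j], [-0.14+0.00j, (-0.15+0j), 0.02+0.00j], [-0.15+0.00j, -0.16+0.00j, 0.02+0.00j]] + [[-0.03+0.02j, -0.01-0.02j, (0.02+0.01j)], [(0.02-0.03j), (0.01+0.01j), (-0.02-0j)], [(-0.05-0.06j), 0.03-0.02j, (-0.01+0.04j)]] + [[-0.03-0.02j, (-0.01+0.02j), (0.02-0.01j)], [(0.02+0.03j), 0.01-0.01j, -0.02+0.00j], [(-0.05+0.06j), 0.03+0.02j, -0.01-0.04j]]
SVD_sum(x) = [[-0.12, -0.06, 0.00], [-0.14, -0.07, 0.00], [-0.24, -0.13, 0.01]] + [[0.00, -0.01, -0.0], [0.03, -0.06, -0.00], [-0.02, 0.04, 0.00]] + [[0.0,-0.00,0.04], [-0.0,0.0,-0.01], [-0.00,0.00,-0.01]]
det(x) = -0.00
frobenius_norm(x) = 0.35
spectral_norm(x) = 0.34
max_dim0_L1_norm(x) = 0.48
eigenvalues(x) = [(-0.18+0j), (-0.03+0.07j), (-0.03-0.07j)]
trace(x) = -0.24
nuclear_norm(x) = 0.46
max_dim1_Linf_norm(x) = 0.26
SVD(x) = [[-0.39, -0.11, -0.92], [-0.46, -0.83, 0.30], [-0.8, 0.54, 0.27]] @ diag([0.34045651570501595, 0.07690747147145947, 0.03968125181829436]) @ [[0.88,0.47,-0.03], [-0.47,0.88,0.05], [-0.05,0.03,-1.00]]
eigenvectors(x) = [[(-0.26+0j), 0.07-0.35j, 0.07+0.35j], [(-0.67+0j), (0.06+0.33j), 0.06-0.33j], [-0.70+0.00j, 0.87+0.00j, (0.87-0j)]]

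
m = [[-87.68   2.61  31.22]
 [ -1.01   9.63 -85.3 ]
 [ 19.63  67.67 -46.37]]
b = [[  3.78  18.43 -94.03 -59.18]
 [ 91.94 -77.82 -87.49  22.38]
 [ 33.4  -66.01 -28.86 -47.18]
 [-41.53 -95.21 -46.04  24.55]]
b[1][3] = 22.38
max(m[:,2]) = 31.22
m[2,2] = -46.37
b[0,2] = -94.03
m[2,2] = -46.37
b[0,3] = -59.18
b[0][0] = 3.78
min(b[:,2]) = -94.03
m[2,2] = -46.37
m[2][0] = 19.63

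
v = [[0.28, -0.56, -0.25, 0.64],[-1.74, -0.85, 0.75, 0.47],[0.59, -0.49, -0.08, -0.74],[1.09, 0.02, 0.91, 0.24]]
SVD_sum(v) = [[-0.01, -0.0, 0.00, 0.0], [-1.89, -0.59, 0.34, 0.48], [0.54, 0.17, -0.1, -0.14], [0.73, 0.23, -0.13, -0.19]] + [[0.13, -0.12, 0.28, 0.15], [0.16, -0.14, 0.34, 0.19], [-0.01, 0.01, -0.01, -0.01], [0.41, -0.38, 0.9, 0.5]] + [[-0.00, 0.06, -0.01, 0.07], [0.01, -0.16, 0.02, -0.17], [0.04, -0.61, 0.09, -0.64], [-0.0, 0.03, -0.00, 0.03]] + [[0.17, -0.5, -0.52, 0.42], [-0.01, 0.04, 0.04, -0.03], [0.02, -0.05, -0.06, 0.05], [-0.05, 0.14, 0.14, -0.11]]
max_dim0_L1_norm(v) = 3.7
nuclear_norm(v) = 5.42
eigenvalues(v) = [(-1.62+0j), (1.28+0j), (-0.03+1.09j), (-0.03-1.09j)]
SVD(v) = [[0.00,-0.27,0.10,-0.96],[0.9,-0.34,-0.25,0.08],[-0.26,0.01,-0.96,-0.1],[-0.35,-0.90,0.05,0.26]] @ diag([2.292094774183574, 1.3080902850828469, 0.924705154423822, 0.8911350793309872]) @ [[-0.92, -0.28, 0.17, 0.23], [-0.35, 0.32, -0.77, -0.43], [-0.05, 0.68, -0.10, 0.72], [-0.2, 0.59, 0.61, -0.49]]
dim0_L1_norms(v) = [3.7, 1.92, 1.99, 2.09]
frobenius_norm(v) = 2.93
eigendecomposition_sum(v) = [[-0.48+0.00j, -0.38-0.00j, -0.04+0.00j, 0.24-0.00j], [-1.22+0.00j, (-0.97-0j), (-0.1+0j), 0.63-0.00j], [-0.05+0.00j, (-0.04-0j), -0.00+0.00j, 0.03-0.00j], [0.32-0.00j, 0.25+0.00j, 0.03-0.00j, (-0.16+0j)]] + [[0.76+0.00j,-0.20-0.00j,0j,(0.38+0j)], [-0.43+0.00j,(0.11+0j),(-0+0j),(-0.21-0j)], [0.04+0.00j,-0.01-0.00j,0.00+0.00j,(0.02+0j)], [(0.82+0j),-0.21-0.00j,0.00+0.00j,(0.41+0j)]] + [[-0.00+0.06j, 0.01-0.04j, (-0.11-0.02j), 0.01-0.08j], [-0.05-0.23j, 0.01+0.17j, 0.42-0.02j, (0.03+0.3j)], [0.30-0.02j, (-0.22-0.02j), -0.04+0.54j, (-0.39-0.01j)], [(-0.02-0.24j), -0.01+0.18j, (0.44+0.02j), (-0+0.32j)]] + [[-0.00-0.06j,(0.01+0.04j),(-0.11+0.02j),0.01+0.08j], [-0.05+0.23j,(0.01-0.17j),0.42+0.02j,0.03-0.30j], [0.30+0.02j,-0.22+0.02j,-0.04-0.54j,-0.39+0.01j], [-0.02+0.24j,(-0.01-0.18j),0.44-0.02j,(-0-0.32j)]]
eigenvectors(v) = [[(-0.35+0j), -0.63+0.00j, 0.01-0.13j, (0.01+0.13j)],[(-0.9+0j), (0.36+0j), 0.06+0.51j, 0.06-0.51j],[-0.04+0.00j, (-0.03+0j), -0.66+0.00j, (-0.66-0j)],[(0.24+0j), (-0.69+0j), 0.01+0.53j, 0.01-0.53j]]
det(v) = -2.47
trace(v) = -0.41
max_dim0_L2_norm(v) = 2.15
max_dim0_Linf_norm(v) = 1.74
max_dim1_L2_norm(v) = 2.13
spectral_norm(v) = 2.29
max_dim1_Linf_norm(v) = 1.74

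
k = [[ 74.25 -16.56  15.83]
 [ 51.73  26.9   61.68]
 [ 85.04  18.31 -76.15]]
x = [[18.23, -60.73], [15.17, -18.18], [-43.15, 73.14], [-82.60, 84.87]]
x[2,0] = -43.15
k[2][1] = 18.31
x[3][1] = 84.87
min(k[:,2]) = -76.15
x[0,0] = 18.23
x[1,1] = -18.18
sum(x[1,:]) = -3.01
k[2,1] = 18.31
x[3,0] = -82.6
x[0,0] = 18.23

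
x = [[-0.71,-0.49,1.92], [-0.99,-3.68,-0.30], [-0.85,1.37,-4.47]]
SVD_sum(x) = [[0.09, -0.87, 1.69], [0.06, -0.63, 1.22], [-0.21, 2.12, -4.12]] + [[0.05,0.15,0.07], [-1.1,-3.04,-1.51], [-0.30,-0.84,-0.42]] + [[-0.85, 0.23, 0.16],[0.05, -0.01, -0.01],[-0.33, 0.09, 0.06]]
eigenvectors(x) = [[-0.87, -0.51, -0.47], [0.32, 0.45, -0.28], [0.38, 0.73, 0.84]]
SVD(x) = [[-0.37, -0.05, -0.93], [-0.26, 0.96, 0.06], [0.89, 0.27, -0.36]] @ diag([5.192724671278629, 3.7055198106561154, 0.9633968139501572]) @ [[-0.05, 0.46, -0.89], [-0.31, -0.85, -0.42], [0.95, -0.26, -0.18]]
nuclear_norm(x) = 9.86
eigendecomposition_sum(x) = [[-2.01, -0.3, -1.22], [0.75, 0.11, 0.45], [0.88, 0.13, 0.53]] + [[1.71, 2.51, 1.77], [-1.5, -2.2, -1.56], [-2.46, -3.61, -2.55]] + [[-0.4, -2.70, 1.36], [-0.24, -1.59, 0.8], [0.73, 4.85, -2.45]]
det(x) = -18.54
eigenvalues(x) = [-1.37, -3.04, -4.45]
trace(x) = -8.86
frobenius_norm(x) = 6.45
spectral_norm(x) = 5.19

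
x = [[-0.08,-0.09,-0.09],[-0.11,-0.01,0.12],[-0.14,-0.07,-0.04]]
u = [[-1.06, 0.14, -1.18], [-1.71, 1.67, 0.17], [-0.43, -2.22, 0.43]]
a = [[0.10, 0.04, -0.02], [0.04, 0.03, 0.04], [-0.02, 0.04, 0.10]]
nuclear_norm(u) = 5.98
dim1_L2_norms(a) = [0.11, 0.06, 0.11]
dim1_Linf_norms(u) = [1.18, 1.71, 2.22]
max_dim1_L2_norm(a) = 0.11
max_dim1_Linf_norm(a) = 0.1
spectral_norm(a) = 0.12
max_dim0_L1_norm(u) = 4.03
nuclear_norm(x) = 0.40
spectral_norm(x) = 0.22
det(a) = -0.00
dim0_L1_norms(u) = [3.2, 4.03, 1.78]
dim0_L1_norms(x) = [0.33, 0.17, 0.25]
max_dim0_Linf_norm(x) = 0.14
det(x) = 0.00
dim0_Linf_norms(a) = [0.1, 0.04, 0.1]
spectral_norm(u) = 2.97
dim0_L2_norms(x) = [0.2, 0.11, 0.16]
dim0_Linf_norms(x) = [0.14, 0.09, 0.12]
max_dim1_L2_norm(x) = 0.16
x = u @ a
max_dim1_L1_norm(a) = 0.16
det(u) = -6.40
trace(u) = 1.04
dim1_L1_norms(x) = [0.26, 0.24, 0.25]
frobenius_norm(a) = 0.17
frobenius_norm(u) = 3.68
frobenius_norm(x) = 0.27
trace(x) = -0.13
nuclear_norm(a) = 0.24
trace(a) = 0.23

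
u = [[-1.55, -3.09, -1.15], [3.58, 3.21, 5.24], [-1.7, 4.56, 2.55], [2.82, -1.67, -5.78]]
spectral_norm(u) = 9.98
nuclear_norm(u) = 18.59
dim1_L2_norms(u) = [3.64, 7.11, 5.49, 6.64]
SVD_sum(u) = [[-0.08, -1.68, -2.26], [0.19, 3.71, 4.99], [0.14, 2.81, 3.78], [-0.17, -3.31, -4.45]] + [[-1.78,-0.28,0.28], [3.12,0.50,-0.49], [-1.31,-0.21,0.2], [3.29,0.52,-0.51]] + [[0.31,-1.13,0.83], [0.27,-1.00,0.73], [-0.54,1.96,-1.43], [-0.3,1.11,-0.82]]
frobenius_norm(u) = 11.76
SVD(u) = [[-0.28, -0.35, 0.42], [0.62, 0.62, 0.37], [0.47, -0.26, -0.72], [-0.56, 0.65, -0.41]] @ diag([9.98275592137974, 5.165689324718062, 3.4419816987676777]) @ [[0.03,0.6,0.8],  [0.98,0.16,-0.15],  [0.22,-0.79,0.58]]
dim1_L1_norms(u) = [5.79, 12.03, 8.81, 10.27]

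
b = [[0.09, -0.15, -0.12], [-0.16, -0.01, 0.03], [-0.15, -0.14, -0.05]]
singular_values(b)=[0.25, 0.23, 0.0]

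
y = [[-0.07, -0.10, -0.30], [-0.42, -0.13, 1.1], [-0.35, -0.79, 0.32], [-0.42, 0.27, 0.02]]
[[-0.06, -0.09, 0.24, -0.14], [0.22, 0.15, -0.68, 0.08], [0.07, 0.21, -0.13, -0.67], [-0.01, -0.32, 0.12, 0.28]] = y @ [[0.02,0.52,-0.31,-0.05],[-0.01,-0.38,0.0,0.93],[0.21,0.29,-0.74,0.16]]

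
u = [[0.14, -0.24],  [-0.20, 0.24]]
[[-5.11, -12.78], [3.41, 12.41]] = u@[[28.28, 6.16], [37.79, 56.85]]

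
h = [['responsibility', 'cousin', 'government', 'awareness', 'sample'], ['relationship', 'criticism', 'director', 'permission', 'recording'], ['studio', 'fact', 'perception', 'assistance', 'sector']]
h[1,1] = 'criticism'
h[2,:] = ['studio', 'fact', 'perception', 'assistance', 'sector']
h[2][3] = 'assistance'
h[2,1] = 'fact'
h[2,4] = 'sector'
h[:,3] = ['awareness', 'permission', 'assistance']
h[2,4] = 'sector'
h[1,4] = 'recording'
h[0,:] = ['responsibility', 'cousin', 'government', 'awareness', 'sample']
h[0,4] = 'sample'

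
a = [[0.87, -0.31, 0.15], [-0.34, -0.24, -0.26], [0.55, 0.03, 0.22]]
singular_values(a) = [1.14, 0.41, 0.0]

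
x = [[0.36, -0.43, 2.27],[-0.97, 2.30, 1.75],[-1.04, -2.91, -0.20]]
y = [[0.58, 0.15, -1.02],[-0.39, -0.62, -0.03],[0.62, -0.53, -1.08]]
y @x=[[1.12, 3.06, 1.78], [0.49, -1.17, -1.96], [1.86, 1.66, 0.7]]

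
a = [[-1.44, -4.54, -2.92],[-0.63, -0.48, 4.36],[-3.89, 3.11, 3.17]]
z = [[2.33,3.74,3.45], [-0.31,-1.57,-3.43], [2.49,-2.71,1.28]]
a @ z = [[-9.22, 9.66, 6.87],[9.54, -13.42, 5.05],[-2.13, -28.02, -20.03]]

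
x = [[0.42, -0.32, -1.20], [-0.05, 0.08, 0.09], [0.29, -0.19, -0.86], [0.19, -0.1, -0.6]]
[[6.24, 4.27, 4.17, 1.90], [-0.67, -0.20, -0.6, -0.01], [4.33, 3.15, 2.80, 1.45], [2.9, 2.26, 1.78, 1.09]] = x @ [[-1.49, 4.78, 2.58, 1.88], [-4.09, 3.73, -4.21, 2.92], [-4.63, -2.88, -1.45, -1.7]]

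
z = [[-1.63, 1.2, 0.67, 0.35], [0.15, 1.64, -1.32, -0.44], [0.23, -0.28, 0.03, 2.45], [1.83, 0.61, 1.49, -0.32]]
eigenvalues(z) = [(-2.17+0.73j), (-2.17-0.73j), (2.03+0.9j), (2.03-0.9j)]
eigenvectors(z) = [[(-0.11-0.48j),(-0.11+0.48j),(0.17-0.16j),0.17+0.16j],[(0.15+0.07j),0.15-0.07j,0.76+0.00j,0.76-0.00j],[(0.63+0j),0.63-0.00j,(-0.22-0.41j),(-0.22+0.41j)],[(-0.53+0.24j),-0.53-0.24j,0.04-0.40j,0.04+0.40j]]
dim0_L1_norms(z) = [3.84, 3.73, 3.51, 3.56]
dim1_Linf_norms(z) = [1.63, 1.64, 2.45, 1.83]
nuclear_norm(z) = 9.14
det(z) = 25.69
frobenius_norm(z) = 4.64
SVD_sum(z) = [[-1.07, 0.45, -0.66, -0.14], [-0.90, 0.38, -0.55, -0.12], [0.43, -0.18, 0.27, 0.06], [1.55, -0.66, 0.96, 0.20]] + [[-0.11, -0.14, 0.02, 0.35], [0.31, 0.37, -0.04, -0.95], [-0.64, -0.77, 0.09, 1.97], [0.28, 0.34, -0.04, -0.86]] + [[-0.03, 1.16, 0.76, 0.41], [-0.01, 0.40, 0.26, 0.14], [-0.01, 0.39, 0.25, 0.14], [-0.02, 0.92, 0.60, 0.32]] + [[-0.42,-0.28,0.55,-0.27], [0.75,0.49,-0.98,0.48], [0.44,0.29,-0.58,0.28], [0.02,0.01,-0.03,0.01]]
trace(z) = -0.28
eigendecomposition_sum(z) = [[-0.92+0.37j, (0.29+0.05j), 0.29+0.37j, 0.06-0.52j],[0.11-0.31j, -0.08+0.06j, (-0.16-0.01j), (0.12+0.13j)],[-0.18-1.25j, (-0.15+0.35j), -0.54+0.25j, 0.63+0.23j],[0.63+1.00j, (-0.01-0.35j), 0.37-0.42j, -0.63+0.04j]] + [[-0.92-0.37j, (0.29-0.05j), 0.29-0.37j, 0.06+0.52j], [(0.11+0.31j), -0.08-0.06j, (-0.16+0.01j), (0.12-0.13j)], [(-0.18+1.25j), -0.15-0.35j, -0.54-0.25j, 0.63-0.23j], [(0.63-1j), (-0.01+0.35j), (0.37+0.42j), -0.63-0.04j]] + [[0.10+0.13j,(0.31-0.07j),(0.04+0.28j),0.11+0.28j], [(-0.03+0.54j),(0.9+0.5j),(-0.5+0.78j),-0.34+0.93j], [0.30-0.14j,(0.01-0.62j),0.56+0.05j,(0.59-0.08j)], [(0.28+0.05j),(0.31-0.44j),(0.38+0.31j),0.47+0.23j]] + [[(0.1-0.13j), (0.31+0.07j), 0.04-0.28j, (0.11-0.28j)], [-0.03-0.54j, (0.9-0.5j), -0.50-0.78j, (-0.34-0.93j)], [(0.3+0.14j), 0.01+0.62j, 0.56-0.05j, (0.59+0.08j)], [(0.28-0.05j), 0.31+0.44j, (0.38-0.31j), (0.47-0.23j)]]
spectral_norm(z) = 2.68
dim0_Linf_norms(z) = [1.83, 1.64, 1.49, 2.45]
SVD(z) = [[-0.5, -0.15, 0.73, -0.44], [-0.42, 0.4, 0.25, 0.78], [0.2, -0.83, 0.24, 0.46], [0.73, 0.36, 0.58, 0.02]] @ diag([2.6763304128158483, 2.667490049835016, 1.9691515181846404, 1.827236890471311]) @ [[0.8, -0.34, 0.49, 0.1], [0.29, 0.35, -0.04, -0.89], [-0.02, 0.8, 0.52, 0.28], [0.53, 0.35, -0.69, 0.34]]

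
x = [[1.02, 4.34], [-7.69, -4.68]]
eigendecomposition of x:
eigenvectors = [[(-0.3-0.52j), -0.30+0.52j], [(0.8+0j), 0.80-0.00j]]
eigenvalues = [(-1.83+5.03j), (-1.83-5.03j)]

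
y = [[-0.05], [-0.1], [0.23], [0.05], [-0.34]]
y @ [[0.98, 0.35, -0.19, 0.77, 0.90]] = [[-0.05, -0.02, 0.01, -0.04, -0.05], [-0.1, -0.03, 0.02, -0.08, -0.09], [0.23, 0.08, -0.04, 0.18, 0.21], [0.05, 0.02, -0.01, 0.04, 0.05], [-0.33, -0.12, 0.06, -0.26, -0.31]]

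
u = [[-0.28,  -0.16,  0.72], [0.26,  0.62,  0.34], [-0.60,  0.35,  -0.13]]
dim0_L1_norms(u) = [1.14, 1.13, 1.19]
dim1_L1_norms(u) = [1.16, 1.22, 1.08]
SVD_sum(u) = [[-0.13, 0.22, 0.62], [-0.09, 0.15, 0.43], [-0.02, 0.04, 0.11]] + [[-0.16, -0.37, 0.10],[0.23, 0.51, -0.13],[0.04, 0.10, -0.02]] + [[0.02, -0.01, 0.01], [0.13, -0.04, 0.04], [-0.62, 0.22, -0.21]]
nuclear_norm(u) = 2.25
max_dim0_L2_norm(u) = 0.81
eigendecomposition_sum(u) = [[(-0.14+0.34j), (-0.11-0.07j), (0.35+0.13j)], [(0.12+0.04j), (-0.02+0.04j), 0.04-0.13j], [(-0.3-0.12j), (0.06-0.09j), (-0.11+0.31j)]] + [[(-0.14-0.34j), -0.11+0.07j, 0.35-0.13j], [(0.12-0.04j), (-0.02-0.04j), (0.04+0.13j)], [(-0.3+0.12j), (0.06+0.09j), -0.11-0.31j]] + [[0.00-0.00j, (0.05-0j), 0.02-0.00j],[0.01-0.00j, (0.67-0j), 0.27-0.00j],[-0j, (0.23-0j), 0.09-0.00j]]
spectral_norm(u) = 0.82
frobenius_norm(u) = 1.30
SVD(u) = [[0.81, 0.58, 0.03], [0.57, -0.8, 0.2], [0.14, -0.15, -0.98]] @ diag([0.8223347348928729, 0.7195252738623776, 0.703881356523909]) @ [[-0.20,0.33,0.92], [-0.39,-0.89,0.23], [0.90,-0.32,0.31]]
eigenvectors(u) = [[(-0.73+0j),(-0.73-0j),0.08+0.00j], [0.02+0.26j,0.02-0.26j,0.94+0.00j], [(-0-0.64j),-0.00+0.64j,(0.32+0j)]]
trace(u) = 0.21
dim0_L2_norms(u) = [0.71, 0.73, 0.81]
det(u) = 0.42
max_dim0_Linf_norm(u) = 0.72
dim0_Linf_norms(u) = [0.6, 0.62, 0.72]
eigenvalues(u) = [(-0.27+0.69j), (-0.27-0.69j), (0.76+0j)]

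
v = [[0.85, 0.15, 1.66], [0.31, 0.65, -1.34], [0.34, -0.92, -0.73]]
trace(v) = 0.77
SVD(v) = [[0.78, -0.12, -0.61],[-0.55, -0.59, -0.59],[-0.29, 0.8, -0.53]] @ diag([2.2836994327243887, 1.1361485016841604, 0.8964281806676655]) @ [[0.17, 0.01, 0.99], [-0.01, -1.0, 0.02], [-0.99, 0.02, 0.17]]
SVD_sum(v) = [[0.31, 0.02, 1.76], [-0.22, -0.02, -1.24], [-0.12, -0.01, -0.66]] + [[0.00, 0.13, -0.0], [0.01, 0.67, -0.01], [-0.01, -0.9, 0.01]] + [[0.54, -0.01, -0.09], [0.52, -0.01, -0.09], [0.47, -0.01, -0.08]]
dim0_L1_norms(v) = [1.5, 1.72, 3.73]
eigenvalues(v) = [(-1.61+0j), (1.19+0.17j), (1.19-0.17j)]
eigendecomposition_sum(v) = [[-0.15-0.00j, (0.34-0j), 0.81-0.00j], [(0.15+0j), (-0.33+0j), (-0.78+0j)], [(0.22+0j), (-0.47+0j), (-1.13+0j)]] + [[(0.5+0.33j), -0.09+1.56j, 0.43-0.84j],[0.08-0.17j, 0.49-0.03j, -0.28-0.10j],[0.06+0.13j, -0.22+0.31j, 0.20-0.12j]] + [[0.50-0.33j, -0.09-1.56j, 0.43+0.84j], [0.08+0.17j, (0.49+0.03j), -0.28+0.10j], [(0.06-0.13j), (-0.22-0.31j), 0.20+0.12j]]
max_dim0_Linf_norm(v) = 1.66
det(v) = -2.33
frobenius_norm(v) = 2.70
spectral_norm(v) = 2.28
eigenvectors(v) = [[(0.51+0j), (-0.93+0j), -0.93-0.00j], [(-0.49+0j), (0.04+0.29j), 0.04-0.29j], [-0.71+0.00j, -0.19-0.12j, -0.19+0.12j]]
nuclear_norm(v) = 4.32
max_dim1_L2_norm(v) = 1.87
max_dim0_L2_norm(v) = 2.25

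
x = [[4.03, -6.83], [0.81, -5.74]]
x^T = [[4.03, 0.81],[-6.83, -5.74]]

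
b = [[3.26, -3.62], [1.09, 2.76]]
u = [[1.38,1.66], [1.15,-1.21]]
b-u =[[1.88,  -5.28],[-0.06,  3.97]]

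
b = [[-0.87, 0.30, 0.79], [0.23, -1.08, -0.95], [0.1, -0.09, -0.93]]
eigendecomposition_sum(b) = [[-0.39, 0.53, 1.34],[0.49, -0.66, -1.70],[0.14, -0.19, -0.48]] + [[-0.41, -0.16, -0.6],[0.25, 0.10, 0.37],[-0.22, -0.08, -0.32]] + [[-0.07, -0.07, 0.05],[-0.51, -0.51, 0.37],[0.18, 0.18, -0.13]]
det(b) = -0.69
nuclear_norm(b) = 3.14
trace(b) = -2.88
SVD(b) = [[-0.56,-0.71,0.43],[0.71,-0.68,-0.19],[0.42,0.20,0.89]] @ diag([1.9287344128335189, 0.701455648019911, 0.5135596738575863]) @ [[0.36, -0.51, -0.78], [0.69, 0.71, -0.15], [-0.63, 0.48, -0.60]]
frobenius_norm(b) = 2.12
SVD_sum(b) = [[-0.39,0.55,0.85], [0.5,-0.69,-1.08], [0.29,-0.41,-0.64]] + [[-0.34, -0.35, 0.07], [-0.33, -0.34, 0.07], [0.10, 0.10, -0.02]] + [[-0.14, 0.11, -0.13], [0.06, -0.05, 0.06], [-0.29, 0.22, -0.27]]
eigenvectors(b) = [[0.61, -0.78, -0.13],[-0.77, 0.48, -0.94],[-0.22, -0.41, 0.33]]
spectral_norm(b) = 1.93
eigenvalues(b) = [-1.53, -0.64, -0.71]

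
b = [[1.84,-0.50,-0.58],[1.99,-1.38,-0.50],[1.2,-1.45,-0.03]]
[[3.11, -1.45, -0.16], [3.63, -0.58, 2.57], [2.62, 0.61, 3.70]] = b @ [[2.08,-0.66,-0.73],[-0.11,-0.99,-3.17],[1.33,1.26,0.7]]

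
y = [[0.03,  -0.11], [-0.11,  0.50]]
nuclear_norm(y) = 0.53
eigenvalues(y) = [0.01, 0.52]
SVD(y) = [[-0.22, 0.98], [0.98, 0.22]] @ diag([0.5244706149065824, 0.005529385093417534]) @ [[-0.22,0.98], [0.98,0.22]]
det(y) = 0.00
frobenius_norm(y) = 0.52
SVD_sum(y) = [[0.02, -0.11], [-0.11, 0.5]] + [[0.01, 0.0], [0.00, 0.0]]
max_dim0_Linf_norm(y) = 0.5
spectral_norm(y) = 0.52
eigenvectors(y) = [[-0.98, 0.22], [-0.22, -0.98]]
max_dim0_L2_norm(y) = 0.51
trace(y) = 0.53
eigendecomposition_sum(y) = [[0.01, 0.00], [0.0, 0.00]] + [[0.02, -0.11], [-0.11, 0.5]]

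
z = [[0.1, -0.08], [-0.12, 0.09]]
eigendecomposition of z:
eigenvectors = [[0.65,0.61], [-0.76,0.79]]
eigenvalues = [0.19, -0.0]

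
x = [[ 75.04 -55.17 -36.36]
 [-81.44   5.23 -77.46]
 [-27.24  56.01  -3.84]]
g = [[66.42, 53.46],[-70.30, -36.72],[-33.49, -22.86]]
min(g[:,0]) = -70.3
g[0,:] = [66.42, 53.46]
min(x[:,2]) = -77.46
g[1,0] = -70.3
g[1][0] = -70.3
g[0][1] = 53.46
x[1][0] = -81.44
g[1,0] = -70.3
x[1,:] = [-81.44, 5.23, -77.46]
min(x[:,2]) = -77.46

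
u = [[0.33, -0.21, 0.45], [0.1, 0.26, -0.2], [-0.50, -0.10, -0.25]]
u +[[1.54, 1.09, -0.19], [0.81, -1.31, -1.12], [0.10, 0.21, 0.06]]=[[1.87, 0.88, 0.26], [0.91, -1.05, -1.32], [-0.4, 0.11, -0.19]]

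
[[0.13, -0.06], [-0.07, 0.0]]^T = [[0.13, -0.07], [-0.06, 0.0]]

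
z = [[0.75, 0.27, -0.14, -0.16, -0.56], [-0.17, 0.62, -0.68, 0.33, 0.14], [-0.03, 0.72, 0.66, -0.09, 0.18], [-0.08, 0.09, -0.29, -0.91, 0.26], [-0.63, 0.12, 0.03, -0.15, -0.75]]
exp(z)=[[2.34,0.37,-0.43,-0.09,-0.66], [-0.37,1.39,-1.21,0.32,0.15], [-0.26,1.25,1.51,0.05,0.27], [-0.15,-0.05,-0.27,0.41,0.12], [-0.74,0.04,0.08,-0.02,0.63]]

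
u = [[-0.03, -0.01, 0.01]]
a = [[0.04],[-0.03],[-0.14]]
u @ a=[[-0.0]]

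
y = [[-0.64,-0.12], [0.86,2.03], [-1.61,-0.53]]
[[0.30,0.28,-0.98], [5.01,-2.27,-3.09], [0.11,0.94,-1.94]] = y @ [[-1.02, -0.25, 1.98], [2.90, -1.01, -2.36]]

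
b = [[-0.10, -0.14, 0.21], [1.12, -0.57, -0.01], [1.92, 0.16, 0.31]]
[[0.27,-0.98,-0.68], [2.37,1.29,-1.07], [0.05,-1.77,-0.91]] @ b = [[-2.43, 0.41, -0.14], [-0.85, -1.24, 0.15], [-3.73, 0.86, -0.25]]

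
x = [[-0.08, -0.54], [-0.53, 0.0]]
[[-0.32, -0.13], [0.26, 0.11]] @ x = [[0.09, 0.17], [-0.08, -0.14]]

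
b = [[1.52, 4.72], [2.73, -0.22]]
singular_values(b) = [5.01, 2.64]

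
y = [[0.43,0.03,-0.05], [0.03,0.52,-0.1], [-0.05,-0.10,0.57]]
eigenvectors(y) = [[0.24, 0.94, -0.23], [0.59, 0.05, 0.81], [-0.77, 0.33, 0.55]]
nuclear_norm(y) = 1.52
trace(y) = 1.52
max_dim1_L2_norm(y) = 0.58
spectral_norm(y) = 0.66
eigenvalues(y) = [0.66, 0.41, 0.44]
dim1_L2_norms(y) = [0.43, 0.53, 0.58]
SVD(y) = [[0.24, 0.23, -0.94], [0.59, -0.81, -0.05], [-0.77, -0.55, -0.33]] @ diag([0.6624974158149176, 0.443614553788902, 0.41388803039618033]) @ [[0.24,0.59,-0.77], [0.23,-0.81,-0.55], [-0.94,-0.05,-0.33]]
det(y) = 0.12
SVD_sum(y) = [[0.04, 0.09, -0.12], [0.09, 0.23, -0.30], [-0.12, -0.3, 0.39]] + [[0.02,-0.08,-0.06], [-0.08,0.29,0.2], [-0.06,0.2,0.13]] + [[0.37,  0.02,  0.13], [0.02,  0.0,  0.01], [0.13,  0.01,  0.05]]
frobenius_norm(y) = 0.90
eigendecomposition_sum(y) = [[0.04, 0.09, -0.12], [0.09, 0.23, -0.3], [-0.12, -0.30, 0.39]] + [[0.37, 0.02, 0.13], [0.02, 0.00, 0.01], [0.13, 0.01, 0.05]] + [[0.02, -0.08, -0.06], [-0.08, 0.29, 0.20], [-0.06, 0.20, 0.13]]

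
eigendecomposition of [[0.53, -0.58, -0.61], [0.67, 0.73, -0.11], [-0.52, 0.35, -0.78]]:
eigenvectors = [[-0.02-0.66j, (-0.02+0.66j), 0.35+0.00j], [-0.71+0.00j, -0.71-0.00j, (-0.07+0j)], [-0.05+0.25j, -0.05-0.25j, 0.94+0.00j]]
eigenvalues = [(0.74+0.67j), (0.74-0.67j), (-1+0j)]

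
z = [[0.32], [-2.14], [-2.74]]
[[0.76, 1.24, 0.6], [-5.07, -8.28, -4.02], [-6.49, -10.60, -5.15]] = z@[[2.37, 3.87, 1.88]]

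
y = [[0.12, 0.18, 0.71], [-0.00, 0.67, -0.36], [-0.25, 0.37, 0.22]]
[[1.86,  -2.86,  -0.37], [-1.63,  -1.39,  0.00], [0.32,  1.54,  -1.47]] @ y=[[0.32, -1.72, 2.27], [-0.20, -1.22, -0.66], [0.41, 0.55, -0.65]]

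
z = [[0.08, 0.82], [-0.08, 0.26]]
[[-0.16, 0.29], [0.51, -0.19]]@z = [[-0.04, -0.06], [0.06, 0.37]]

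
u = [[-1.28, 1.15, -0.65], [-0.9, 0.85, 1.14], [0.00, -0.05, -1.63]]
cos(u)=[[0.71, 0.23, -1.21], [-0.19, 1.18, 0.17], [-0.02, -0.02, -0.04]]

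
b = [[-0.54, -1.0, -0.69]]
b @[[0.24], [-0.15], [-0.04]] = [[0.05]]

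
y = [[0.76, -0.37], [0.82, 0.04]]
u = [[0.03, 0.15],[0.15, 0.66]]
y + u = [[0.79, -0.22],[0.97, 0.70]]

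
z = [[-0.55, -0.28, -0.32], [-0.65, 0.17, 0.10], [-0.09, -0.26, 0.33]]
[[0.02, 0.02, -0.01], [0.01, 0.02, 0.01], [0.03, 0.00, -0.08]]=z @[[-0.03, -0.03, 0.00], [-0.06, -0.0, 0.15], [0.04, 0.00, -0.11]]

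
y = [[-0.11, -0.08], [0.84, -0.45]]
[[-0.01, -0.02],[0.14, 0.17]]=y @ [[0.14, 0.18], [-0.04, -0.05]]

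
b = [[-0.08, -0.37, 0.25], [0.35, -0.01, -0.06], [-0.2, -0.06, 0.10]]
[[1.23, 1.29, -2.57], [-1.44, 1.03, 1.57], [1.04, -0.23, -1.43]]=b @ [[-3.74, 3.53, 3.49], [-0.93, -1.70, 2.06], [2.36, 3.76, -6.12]]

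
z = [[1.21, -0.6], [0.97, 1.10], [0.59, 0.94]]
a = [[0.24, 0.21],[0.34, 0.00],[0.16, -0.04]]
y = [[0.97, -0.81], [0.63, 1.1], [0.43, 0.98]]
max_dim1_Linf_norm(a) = 0.34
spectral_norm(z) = 1.87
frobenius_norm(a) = 0.49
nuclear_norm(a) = 0.64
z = a + y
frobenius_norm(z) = 2.28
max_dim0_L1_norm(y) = 2.89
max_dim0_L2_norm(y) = 1.68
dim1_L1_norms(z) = [1.81, 2.07, 1.53]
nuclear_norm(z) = 3.18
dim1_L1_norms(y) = [1.78, 1.73, 1.41]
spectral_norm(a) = 0.46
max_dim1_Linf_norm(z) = 1.21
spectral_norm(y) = 1.70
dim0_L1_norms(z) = [2.77, 2.64]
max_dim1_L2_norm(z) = 1.47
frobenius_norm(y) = 2.09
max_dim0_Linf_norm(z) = 1.21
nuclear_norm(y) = 2.91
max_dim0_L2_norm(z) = 1.66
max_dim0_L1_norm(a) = 0.74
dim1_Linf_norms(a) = [0.24, 0.34, 0.16]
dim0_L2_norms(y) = [1.23, 1.68]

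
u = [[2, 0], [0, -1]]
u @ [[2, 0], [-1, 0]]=[[4, 0], [1, 0]]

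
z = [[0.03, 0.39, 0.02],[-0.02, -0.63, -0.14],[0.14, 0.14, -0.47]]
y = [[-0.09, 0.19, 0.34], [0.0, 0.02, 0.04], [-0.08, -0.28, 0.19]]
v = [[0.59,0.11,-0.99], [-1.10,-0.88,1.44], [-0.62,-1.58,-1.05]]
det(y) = -0.00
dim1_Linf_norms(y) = [0.34, 0.04, 0.28]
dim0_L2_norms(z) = [0.14, 0.75, 0.49]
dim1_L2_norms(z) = [0.39, 0.65, 0.51]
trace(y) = 0.12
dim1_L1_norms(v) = [1.69, 3.42, 3.25]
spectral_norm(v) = 2.30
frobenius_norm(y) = 0.53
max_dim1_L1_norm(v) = 3.42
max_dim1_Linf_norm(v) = 1.58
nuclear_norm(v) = 4.42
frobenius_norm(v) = 3.06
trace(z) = -1.07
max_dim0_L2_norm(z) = 0.75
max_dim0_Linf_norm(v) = 1.58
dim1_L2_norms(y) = [0.4, 0.04, 0.35]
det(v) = 0.48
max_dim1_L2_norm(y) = 0.4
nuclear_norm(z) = 1.26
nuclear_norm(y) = 0.76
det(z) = -0.00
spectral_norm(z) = 0.76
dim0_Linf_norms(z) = [0.14, 0.63, 0.47]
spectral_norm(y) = 0.41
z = v @ y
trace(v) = -1.34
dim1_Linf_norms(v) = [0.99, 1.44, 1.58]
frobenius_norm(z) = 0.91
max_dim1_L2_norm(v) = 2.01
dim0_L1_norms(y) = [0.17, 0.49, 0.57]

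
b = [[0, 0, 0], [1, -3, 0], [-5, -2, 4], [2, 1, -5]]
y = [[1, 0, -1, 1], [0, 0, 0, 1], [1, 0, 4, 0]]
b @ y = [[0, 0, 0, 0], [1, 0, -1, -2], [-1, 0, 21, -7], [-3, 0, -22, 3]]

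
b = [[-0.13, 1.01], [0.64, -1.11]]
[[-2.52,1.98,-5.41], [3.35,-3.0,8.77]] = b @ [[1.17,-1.65,5.69], [-2.34,1.75,-4.62]]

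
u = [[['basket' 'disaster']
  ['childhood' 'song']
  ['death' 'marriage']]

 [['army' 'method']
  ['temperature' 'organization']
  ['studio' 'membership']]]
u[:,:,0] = [['basket', 'childhood', 'death'], ['army', 'temperature', 'studio']]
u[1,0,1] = 'method'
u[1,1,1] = 'organization'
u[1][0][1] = 'method'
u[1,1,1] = 'organization'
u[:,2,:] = [['death', 'marriage'], ['studio', 'membership']]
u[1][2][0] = 'studio'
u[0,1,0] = 'childhood'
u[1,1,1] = 'organization'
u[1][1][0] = 'temperature'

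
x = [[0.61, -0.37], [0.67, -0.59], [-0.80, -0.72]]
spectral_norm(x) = 1.21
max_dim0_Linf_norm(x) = 0.8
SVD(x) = [[-0.53, -0.31], [-0.6, -0.52], [0.60, -0.79]] @ diag([1.210530163010443, 0.9995082413076494]) @ [[-1.00, 0.1], [0.1, 1.00]]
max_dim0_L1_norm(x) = 2.08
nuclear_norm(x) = 2.21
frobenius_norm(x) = 1.57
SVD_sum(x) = [[0.64, -0.06], [0.72, -0.07], [-0.72, 0.07]] + [[-0.03, -0.31],[-0.05, -0.52],[-0.08, -0.79]]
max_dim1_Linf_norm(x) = 0.8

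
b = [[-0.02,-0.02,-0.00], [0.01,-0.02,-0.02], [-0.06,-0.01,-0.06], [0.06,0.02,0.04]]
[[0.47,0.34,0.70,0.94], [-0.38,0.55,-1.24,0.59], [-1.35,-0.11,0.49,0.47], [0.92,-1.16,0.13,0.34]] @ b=[[0.01,-0.0,-0.01],  [0.12,0.02,0.09],  [0.02,0.03,-0.01],  [-0.02,0.01,0.03]]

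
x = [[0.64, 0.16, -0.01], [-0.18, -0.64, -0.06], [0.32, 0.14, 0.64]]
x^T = [[0.64, -0.18, 0.32], [0.16, -0.64, 0.14], [-0.01, -0.06, 0.64]]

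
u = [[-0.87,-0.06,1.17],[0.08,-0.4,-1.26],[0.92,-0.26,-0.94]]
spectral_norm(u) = 2.26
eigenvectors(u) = [[0.6,  -0.49,  -0.32], [-0.51,  0.73,  -0.94], [-0.62,  -0.48,  -0.13]]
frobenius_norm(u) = 2.38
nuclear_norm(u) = 3.24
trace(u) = -2.21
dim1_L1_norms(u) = [2.1, 1.74, 2.12]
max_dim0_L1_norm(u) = 3.37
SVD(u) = [[-0.63, -0.35, 0.69], [0.52, -0.85, 0.04], [0.57, 0.38, 0.72]] @ diag([2.258317883776141, 0.7142981640289109, 0.2660422310118737]) @ [[0.50, -0.14, -0.86], [0.83, 0.37, 0.42], [0.26, -0.92, 0.30]]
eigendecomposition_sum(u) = [[-0.83, 0.14, 1.05], [0.71, -0.12, -0.89], [0.87, -0.14, -1.09]] + [[0.12,-0.06,0.17], [-0.18,0.10,-0.25], [0.12,-0.06,0.17]] + [[-0.15, -0.13, -0.04], [-0.45, -0.38, -0.12], [-0.06, -0.05, -0.02]]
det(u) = 0.43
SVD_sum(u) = [[-0.71, 0.20, 1.22], [0.58, -0.17, -1.01], [0.64, -0.18, -1.11]] + [[-0.21,-0.09,-0.11], [-0.51,-0.22,-0.26], [0.23,0.10,0.11]] + [[0.05,  -0.17,  0.06], [0.00,  -0.01,  0.00], [0.05,  -0.18,  0.06]]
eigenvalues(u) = [-2.04, 0.38, -0.55]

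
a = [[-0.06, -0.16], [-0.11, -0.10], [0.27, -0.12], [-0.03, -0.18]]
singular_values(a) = [0.31, 0.28]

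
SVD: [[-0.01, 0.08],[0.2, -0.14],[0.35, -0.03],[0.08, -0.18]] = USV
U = [[-0.09, 0.36], [0.54, -0.28], [0.77, 0.54], [0.33, -0.71]]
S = [0.44, 0.19]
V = [[0.93,-0.38], [0.38,0.93]]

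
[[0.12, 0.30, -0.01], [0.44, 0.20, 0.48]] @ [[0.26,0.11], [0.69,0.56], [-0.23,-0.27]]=[[0.24, 0.18], [0.14, 0.03]]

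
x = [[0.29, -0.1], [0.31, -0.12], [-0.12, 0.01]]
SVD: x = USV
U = [[-0.66, 0.03], [-0.71, -0.35], [0.25, -0.93]]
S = [0.47, 0.03]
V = [[-0.94, 0.33], [0.33, 0.94]]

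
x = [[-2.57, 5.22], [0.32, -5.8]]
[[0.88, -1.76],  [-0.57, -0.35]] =x @ [[-0.16, 0.91],[0.09, 0.11]]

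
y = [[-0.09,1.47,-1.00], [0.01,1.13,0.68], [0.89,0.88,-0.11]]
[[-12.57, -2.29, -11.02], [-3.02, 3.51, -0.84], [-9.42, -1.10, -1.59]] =y@ [[-4.51, -1.65, 2.65], [-5.54, 0.88, -3.85], [4.83, 3.73, 5.12]]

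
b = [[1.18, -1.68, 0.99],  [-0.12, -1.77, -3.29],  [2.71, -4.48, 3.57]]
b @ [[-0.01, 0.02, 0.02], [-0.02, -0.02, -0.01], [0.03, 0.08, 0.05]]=[[0.05, 0.14, 0.09], [-0.06, -0.23, -0.15], [0.17, 0.43, 0.28]]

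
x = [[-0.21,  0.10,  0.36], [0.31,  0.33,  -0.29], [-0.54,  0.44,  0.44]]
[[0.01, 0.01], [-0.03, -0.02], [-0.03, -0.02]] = x@[[0.04, 0.03], [-0.08, -0.06], [0.07, 0.05]]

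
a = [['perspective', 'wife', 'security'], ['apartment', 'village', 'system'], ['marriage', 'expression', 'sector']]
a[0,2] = 'security'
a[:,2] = ['security', 'system', 'sector']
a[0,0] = 'perspective'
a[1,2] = 'system'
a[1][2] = 'system'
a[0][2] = 'security'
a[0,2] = 'security'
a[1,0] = 'apartment'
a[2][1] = 'expression'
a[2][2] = 'sector'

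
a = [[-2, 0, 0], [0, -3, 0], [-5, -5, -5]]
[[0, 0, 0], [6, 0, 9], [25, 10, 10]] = a@[[0, 0, 0], [-2, 0, -3], [-3, -2, 1]]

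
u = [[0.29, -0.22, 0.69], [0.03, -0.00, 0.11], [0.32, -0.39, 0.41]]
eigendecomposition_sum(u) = [[0.38,  -0.42,  0.61],[0.06,  -0.06,  0.09],[0.28,  -0.31,  0.45]] + [[-0.08,0.17,0.08], [-0.02,0.04,0.02], [0.04,-0.08,-0.04]] + [[-0.01, 0.03, 0.00], [-0.00, 0.02, 0.00], [0.00, -0.01, -0.00]]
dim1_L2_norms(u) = [0.78, 0.11, 0.65]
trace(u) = 0.70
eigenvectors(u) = [[0.80, 0.89, -0.84], [0.12, 0.22, -0.51], [0.59, -0.4, 0.18]]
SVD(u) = [[-0.77,  -0.59,  -0.23], [-0.10,  -0.24,  0.97], [-0.63,  0.77,  0.13]] @ diag([0.9982827982414538, 0.2182246456326382, 0.0030755119446517283]) @ [[-0.43, 0.42, -0.80], [0.30, -0.77, -0.56], [0.85, 0.48, -0.21]]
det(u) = -0.00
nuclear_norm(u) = 1.22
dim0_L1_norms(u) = [0.64, 0.61, 1.21]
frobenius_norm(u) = 1.02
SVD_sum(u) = [[0.33, -0.32, 0.62], [0.04, -0.04, 0.08], [0.27, -0.26, 0.50]] + [[-0.04, 0.1, 0.07],[-0.02, 0.04, 0.03],[0.05, -0.13, -0.09]] + [[-0.0,-0.00,0.0], [0.00,0.00,-0.0], [0.00,0.00,-0.00]]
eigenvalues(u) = [0.77, -0.08, 0.01]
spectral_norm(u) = 1.00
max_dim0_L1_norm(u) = 1.21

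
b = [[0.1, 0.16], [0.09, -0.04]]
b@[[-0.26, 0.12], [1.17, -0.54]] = [[0.16, -0.07],[-0.07, 0.03]]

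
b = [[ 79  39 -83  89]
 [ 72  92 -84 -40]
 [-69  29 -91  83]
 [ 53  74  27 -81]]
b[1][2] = -84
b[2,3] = 83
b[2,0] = -69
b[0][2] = -83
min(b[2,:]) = -91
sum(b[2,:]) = -48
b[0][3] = 89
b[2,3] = 83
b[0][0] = 79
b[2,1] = 29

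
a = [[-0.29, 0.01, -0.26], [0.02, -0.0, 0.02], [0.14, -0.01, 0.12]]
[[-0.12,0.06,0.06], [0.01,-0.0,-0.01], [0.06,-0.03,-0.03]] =a @ [[0.55, -0.07, 0.18], [-0.98, 0.20, -0.15], [-0.2, -0.16, -0.44]]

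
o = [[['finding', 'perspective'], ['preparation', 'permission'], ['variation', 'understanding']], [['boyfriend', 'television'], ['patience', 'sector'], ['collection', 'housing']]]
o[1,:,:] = [['boyfriend', 'television'], ['patience', 'sector'], ['collection', 'housing']]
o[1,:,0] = ['boyfriend', 'patience', 'collection']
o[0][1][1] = 'permission'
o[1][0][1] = 'television'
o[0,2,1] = 'understanding'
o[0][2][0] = 'variation'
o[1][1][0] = 'patience'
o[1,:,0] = ['boyfriend', 'patience', 'collection']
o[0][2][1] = 'understanding'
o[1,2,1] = 'housing'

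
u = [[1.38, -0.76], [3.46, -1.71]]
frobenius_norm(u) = 4.17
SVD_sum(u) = [[1.41, -0.71], [3.45, -1.73]] + [[-0.03, -0.05],  [0.01, 0.02]]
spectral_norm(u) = 4.17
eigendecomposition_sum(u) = [[0.69+0.51j, (-0.38-0.13j)], [(1.73+0.58j), -0.86-0.01j]] + [[(0.69-0.51j), (-0.38+0.13j)], [1.73-0.58j, -0.86+0.01j]]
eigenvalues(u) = [(-0.16+0.49j), (-0.16-0.49j)]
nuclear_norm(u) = 4.23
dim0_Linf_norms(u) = [3.46, 1.71]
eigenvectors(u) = [[0.40+0.13j, 0.40-0.13j],[(0.91+0j), 0.91-0.00j]]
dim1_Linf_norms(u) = [1.38, 3.46]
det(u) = 0.27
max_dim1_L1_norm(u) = 5.17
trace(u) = -0.33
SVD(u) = [[-0.38, -0.93], [-0.93, 0.38]] @ diag([4.16815428826869, 0.0647288898972275]) @ [[-0.89, 0.45], [0.45, 0.89]]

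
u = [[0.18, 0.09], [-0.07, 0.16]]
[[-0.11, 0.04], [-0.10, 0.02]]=u @ [[-0.24, 0.13], [-0.71, 0.20]]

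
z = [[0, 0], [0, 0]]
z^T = [[0, 0], [0, 0]]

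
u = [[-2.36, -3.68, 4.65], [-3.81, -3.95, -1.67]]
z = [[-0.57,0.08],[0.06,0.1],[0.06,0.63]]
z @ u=[[1.04, 1.78, -2.78], [-0.52, -0.62, 0.11], [-2.54, -2.71, -0.77]]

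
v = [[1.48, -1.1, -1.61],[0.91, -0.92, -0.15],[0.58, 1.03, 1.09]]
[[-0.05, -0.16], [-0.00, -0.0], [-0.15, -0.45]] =v@[[-0.10, -0.30], [-0.10, -0.3], [0.01, 0.03]]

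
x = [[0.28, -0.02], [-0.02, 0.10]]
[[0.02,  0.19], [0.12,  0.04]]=x@[[0.16, 0.71],[1.25, 0.50]]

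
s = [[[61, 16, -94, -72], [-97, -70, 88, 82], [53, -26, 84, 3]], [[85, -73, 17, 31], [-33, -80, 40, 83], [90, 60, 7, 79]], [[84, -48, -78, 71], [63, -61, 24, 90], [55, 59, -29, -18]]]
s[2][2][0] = 55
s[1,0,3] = 31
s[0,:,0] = [61, -97, 53]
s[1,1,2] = 40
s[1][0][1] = -73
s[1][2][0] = 90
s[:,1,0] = [-97, -33, 63]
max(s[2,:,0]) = 84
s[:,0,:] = [[61, 16, -94, -72], [85, -73, 17, 31], [84, -48, -78, 71]]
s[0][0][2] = -94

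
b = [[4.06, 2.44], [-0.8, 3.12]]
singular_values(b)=[4.88, 2.99]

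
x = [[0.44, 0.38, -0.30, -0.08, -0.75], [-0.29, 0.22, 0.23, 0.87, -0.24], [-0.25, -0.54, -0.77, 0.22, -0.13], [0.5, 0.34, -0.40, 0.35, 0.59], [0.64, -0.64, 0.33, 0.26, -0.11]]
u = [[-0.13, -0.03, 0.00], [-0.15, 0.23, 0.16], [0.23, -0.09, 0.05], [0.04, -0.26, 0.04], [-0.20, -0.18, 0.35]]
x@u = [[-0.04,0.26,-0.22], [0.14,-0.14,-0.00], [-0.03,-0.08,-0.16], [-0.31,-0.1,0.25], [0.12,-0.24,-0.11]]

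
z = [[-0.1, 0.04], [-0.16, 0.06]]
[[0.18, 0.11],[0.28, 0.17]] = z @ [[-1.22, -1.58],[1.34, -1.32]]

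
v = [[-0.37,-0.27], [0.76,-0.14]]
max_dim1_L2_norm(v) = 0.77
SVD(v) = [[-0.43, 0.90],  [0.9, 0.43]] @ diag([0.8453211925822715, 0.30402644847329713]) @ [[1.0, -0.01],[-0.01, -1.0]]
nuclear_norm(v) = 1.15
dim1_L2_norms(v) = [0.46, 0.77]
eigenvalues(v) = [(-0.26+0.44j), (-0.26-0.44j)]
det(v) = 0.26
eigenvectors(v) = [[0.13-0.50j, 0.13+0.50j], [-0.86+0.00j, (-0.86-0j)]]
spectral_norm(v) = 0.85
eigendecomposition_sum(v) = [[-0.19+0.19j, (-0.14-0.08j)], [0.38+0.22j, -0.07+0.25j]] + [[-0.19-0.19j,-0.14+0.08j], [(0.38-0.22j),-0.07-0.25j]]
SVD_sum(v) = [[-0.37, 0.00], [0.76, -0.01]] + [[-0.00, -0.27], [-0.00, -0.13]]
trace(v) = -0.51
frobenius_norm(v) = 0.90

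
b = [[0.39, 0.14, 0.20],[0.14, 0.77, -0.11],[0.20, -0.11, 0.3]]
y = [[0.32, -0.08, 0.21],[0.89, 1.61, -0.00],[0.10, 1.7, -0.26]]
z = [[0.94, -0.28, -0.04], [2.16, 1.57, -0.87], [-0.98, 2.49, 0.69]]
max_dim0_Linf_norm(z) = 2.49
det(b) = 0.04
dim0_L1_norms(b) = [0.73, 1.02, 0.61]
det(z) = 2.96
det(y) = 0.13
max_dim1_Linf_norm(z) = 2.49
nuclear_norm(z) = 6.08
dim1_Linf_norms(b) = [0.39, 0.77, 0.3]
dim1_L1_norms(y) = [0.61, 2.5, 2.06]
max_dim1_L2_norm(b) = 0.79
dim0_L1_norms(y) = [1.31, 3.39, 0.47]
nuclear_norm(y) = 3.23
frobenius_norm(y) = 2.55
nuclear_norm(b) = 1.46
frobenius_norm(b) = 0.99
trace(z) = 3.20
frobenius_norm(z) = 4.06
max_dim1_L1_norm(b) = 1.02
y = z @ b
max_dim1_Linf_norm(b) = 0.77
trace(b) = 1.46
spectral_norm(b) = 0.82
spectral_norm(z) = 2.99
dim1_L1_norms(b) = [0.73, 1.02, 0.61]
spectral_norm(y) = 2.45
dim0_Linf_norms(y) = [0.89, 1.7, 0.26]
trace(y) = 1.67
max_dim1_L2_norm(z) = 2.81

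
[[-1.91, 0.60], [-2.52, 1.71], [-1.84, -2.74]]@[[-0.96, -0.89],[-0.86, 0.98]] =[[1.32, 2.29],[0.95, 3.92],[4.12, -1.05]]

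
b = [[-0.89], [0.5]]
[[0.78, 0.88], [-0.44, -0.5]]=b @[[-0.88, -0.99]]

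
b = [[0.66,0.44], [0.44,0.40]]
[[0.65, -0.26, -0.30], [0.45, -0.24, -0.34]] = b @ [[0.88, -0.00, 0.40], [0.15, -0.59, -1.28]]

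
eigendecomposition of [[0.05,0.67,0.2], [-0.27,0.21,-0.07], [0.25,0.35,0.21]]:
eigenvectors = [[0.63+0.00j, (0.63-0j), -0.41+0.00j], [0.04+0.50j, (0.04-0.5j), -0.23+0.00j], [0.45-0.39j, (0.45+0.39j), (0.88+0j)]]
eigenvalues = [(0.23+0.41j), (0.23-0.41j), 0j]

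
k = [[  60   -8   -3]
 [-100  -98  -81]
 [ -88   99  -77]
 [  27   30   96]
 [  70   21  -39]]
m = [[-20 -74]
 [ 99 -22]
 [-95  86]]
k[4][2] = -39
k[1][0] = -100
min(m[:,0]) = -95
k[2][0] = -88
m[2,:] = [-95, 86]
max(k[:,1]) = 99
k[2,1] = 99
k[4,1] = 21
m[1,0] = 99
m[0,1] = -74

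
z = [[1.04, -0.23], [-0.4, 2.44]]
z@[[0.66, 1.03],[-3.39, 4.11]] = [[1.47, 0.13], [-8.54, 9.62]]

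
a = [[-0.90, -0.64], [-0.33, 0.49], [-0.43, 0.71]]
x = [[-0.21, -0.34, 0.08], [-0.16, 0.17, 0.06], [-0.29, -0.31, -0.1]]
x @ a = [[0.27, 0.02],[0.06, 0.23],[0.41, -0.04]]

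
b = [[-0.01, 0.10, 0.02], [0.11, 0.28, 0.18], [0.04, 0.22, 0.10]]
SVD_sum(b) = [[0.02, 0.08, 0.04], [0.09, 0.30, 0.16], [0.06, 0.21, 0.11]] + [[-0.03, 0.02, -0.02], [0.02, -0.02, 0.02], [-0.02, 0.01, -0.01]] + [[0.0, 0.0, -0.0],[0.0, 0.00, -0.0],[-0.00, -0.00, 0.0]]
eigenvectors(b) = [[-0.21, -0.74, -0.65], [-0.80, 0.48, -0.21], [-0.56, -0.47, 0.73]]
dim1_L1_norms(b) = [0.13, 0.57, 0.36]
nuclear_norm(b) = 0.50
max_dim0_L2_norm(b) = 0.37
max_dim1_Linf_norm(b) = 0.28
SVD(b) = [[0.21, -0.73, -0.65],  [0.8, 0.51, -0.31],  [0.56, -0.46, 0.69]] @ diag([0.4352405062923529, 0.06297364833118062, 0.00014593915588334636]) @ [[0.25,0.85,0.47], [0.72,-0.49,0.5], [-0.65,-0.21,0.73]]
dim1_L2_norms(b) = [0.1, 0.35, 0.24]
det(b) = -0.00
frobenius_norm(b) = 0.44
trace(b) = 0.37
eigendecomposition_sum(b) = [[0.02, 0.08, 0.04], [0.09, 0.3, 0.17], [0.06, 0.2, 0.11]] + [[-0.03, 0.02, -0.02], [0.02, -0.02, 0.01], [-0.02, 0.02, -0.01]] + [[0.0, 0.0, -0.00], [0.00, 0.0, -0.00], [-0.0, -0.00, 0.00]]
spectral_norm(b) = 0.44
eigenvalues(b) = [0.43, -0.06, 0.0]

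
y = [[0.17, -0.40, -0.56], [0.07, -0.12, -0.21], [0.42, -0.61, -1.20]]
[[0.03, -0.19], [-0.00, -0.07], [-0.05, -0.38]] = y@[[-0.67, -0.07], [-0.34, 0.1], [-0.02, 0.24]]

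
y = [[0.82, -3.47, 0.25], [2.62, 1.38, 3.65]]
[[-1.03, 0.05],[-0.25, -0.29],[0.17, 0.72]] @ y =[[-0.71, 3.64, -0.08], [-0.96, 0.47, -1.12], [2.03, 0.40, 2.67]]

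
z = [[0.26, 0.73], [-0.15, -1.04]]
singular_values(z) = [1.3, 0.12]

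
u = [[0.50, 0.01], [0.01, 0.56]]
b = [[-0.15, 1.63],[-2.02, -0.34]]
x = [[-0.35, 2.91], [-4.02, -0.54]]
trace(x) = -0.89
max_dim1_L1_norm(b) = 2.36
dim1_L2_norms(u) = [0.5, 0.56]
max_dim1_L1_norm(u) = 0.57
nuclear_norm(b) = 3.68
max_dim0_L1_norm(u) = 0.57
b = x @ u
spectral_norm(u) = 0.56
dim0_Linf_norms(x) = [4.02, 2.91]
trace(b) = -0.49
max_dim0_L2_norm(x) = 4.04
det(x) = 11.89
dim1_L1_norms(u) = [0.51, 0.57]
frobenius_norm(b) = 2.62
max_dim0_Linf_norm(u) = 0.56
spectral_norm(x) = 4.06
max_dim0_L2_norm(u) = 0.56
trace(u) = 1.06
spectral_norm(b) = 2.06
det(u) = 0.28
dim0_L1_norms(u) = [0.51, 0.57]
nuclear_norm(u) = 1.06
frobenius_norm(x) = 5.00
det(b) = 3.34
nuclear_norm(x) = 6.99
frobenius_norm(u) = 0.75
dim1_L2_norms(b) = [1.64, 2.05]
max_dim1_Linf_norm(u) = 0.56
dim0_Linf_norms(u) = [0.5, 0.56]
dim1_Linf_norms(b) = [1.63, 2.02]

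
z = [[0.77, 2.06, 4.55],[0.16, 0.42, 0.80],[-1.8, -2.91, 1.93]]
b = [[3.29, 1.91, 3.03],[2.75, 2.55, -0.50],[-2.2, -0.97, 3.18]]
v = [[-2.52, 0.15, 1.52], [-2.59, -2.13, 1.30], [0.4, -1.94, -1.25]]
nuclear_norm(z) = 9.07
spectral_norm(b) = 5.84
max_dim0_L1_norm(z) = 7.28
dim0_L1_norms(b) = [8.24, 5.43, 6.71]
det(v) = -4.54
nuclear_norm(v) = 7.53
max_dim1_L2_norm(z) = 5.05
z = b + v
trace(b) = 9.02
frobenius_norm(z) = 6.47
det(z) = 0.14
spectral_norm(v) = 4.39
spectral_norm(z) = 5.15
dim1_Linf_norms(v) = [2.52, 2.59, 1.94]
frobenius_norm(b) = 7.34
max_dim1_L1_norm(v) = 6.02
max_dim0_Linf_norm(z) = 4.55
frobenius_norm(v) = 5.21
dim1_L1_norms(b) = [8.23, 5.8, 6.35]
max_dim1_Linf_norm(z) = 4.55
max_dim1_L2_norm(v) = 3.6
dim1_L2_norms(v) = [2.95, 3.6, 2.34]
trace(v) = -5.90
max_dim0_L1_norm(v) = 5.51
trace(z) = 3.12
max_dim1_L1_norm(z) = 7.38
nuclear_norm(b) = 10.98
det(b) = 19.40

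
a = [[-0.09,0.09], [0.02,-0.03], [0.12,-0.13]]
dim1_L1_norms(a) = [0.18, 0.05, 0.25]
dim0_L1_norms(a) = [0.23, 0.25]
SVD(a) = [[-0.58, -0.54],[0.16, -0.82],[0.8, -0.22]] @ diag([0.22078553457672034, 0.007331283766968908]) @ [[0.68,-0.73], [0.73,0.68]]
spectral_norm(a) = 0.22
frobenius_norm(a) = 0.22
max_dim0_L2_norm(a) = 0.16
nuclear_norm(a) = 0.23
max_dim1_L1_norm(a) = 0.25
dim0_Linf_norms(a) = [0.12, 0.13]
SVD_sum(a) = [[-0.09, 0.09], [0.02, -0.03], [0.12, -0.13]] + [[-0.0, -0.0], [-0.00, -0.0], [-0.00, -0.0]]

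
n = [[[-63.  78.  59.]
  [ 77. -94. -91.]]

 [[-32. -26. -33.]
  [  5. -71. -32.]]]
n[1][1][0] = 5.0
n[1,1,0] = 5.0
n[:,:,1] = [[78.0, -94.0], [-26.0, -71.0]]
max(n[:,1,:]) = 77.0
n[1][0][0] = -32.0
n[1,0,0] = -32.0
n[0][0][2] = 59.0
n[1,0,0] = -32.0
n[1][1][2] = -32.0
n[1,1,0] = 5.0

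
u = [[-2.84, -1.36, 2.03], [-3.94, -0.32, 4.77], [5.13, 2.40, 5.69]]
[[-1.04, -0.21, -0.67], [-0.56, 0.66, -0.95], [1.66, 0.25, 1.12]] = u@[[0.07, -0.23, 0.23], [0.59, 0.62, -0.0], [-0.02, -0.01, -0.01]]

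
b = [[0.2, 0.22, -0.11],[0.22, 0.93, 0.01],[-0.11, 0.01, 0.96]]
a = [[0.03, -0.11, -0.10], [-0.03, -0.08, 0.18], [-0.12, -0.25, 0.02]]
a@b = [[-0.01,-0.1,-0.10], [-0.04,-0.08,0.18], [-0.08,-0.26,0.03]]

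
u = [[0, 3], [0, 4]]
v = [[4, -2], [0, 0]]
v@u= [[0, 4], [0, 0]]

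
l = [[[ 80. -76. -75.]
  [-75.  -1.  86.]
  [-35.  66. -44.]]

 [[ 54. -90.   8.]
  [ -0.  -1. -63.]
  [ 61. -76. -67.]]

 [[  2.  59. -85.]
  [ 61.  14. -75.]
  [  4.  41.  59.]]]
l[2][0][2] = -85.0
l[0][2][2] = -44.0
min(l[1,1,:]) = -63.0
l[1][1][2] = -63.0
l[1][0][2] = 8.0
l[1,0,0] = 54.0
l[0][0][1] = -76.0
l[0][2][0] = -35.0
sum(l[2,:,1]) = 114.0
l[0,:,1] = [-76.0, -1.0, 66.0]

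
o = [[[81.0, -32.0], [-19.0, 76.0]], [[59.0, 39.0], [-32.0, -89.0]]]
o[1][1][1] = -89.0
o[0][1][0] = -19.0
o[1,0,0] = 59.0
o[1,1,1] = -89.0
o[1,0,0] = 59.0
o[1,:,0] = [59.0, -32.0]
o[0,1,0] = -19.0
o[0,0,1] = -32.0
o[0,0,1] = -32.0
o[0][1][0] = -19.0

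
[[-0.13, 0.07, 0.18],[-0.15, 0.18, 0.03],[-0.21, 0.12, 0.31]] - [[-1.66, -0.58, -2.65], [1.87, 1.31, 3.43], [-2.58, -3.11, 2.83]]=[[1.53,0.65,2.83], [-2.02,-1.13,-3.4], [2.37,3.23,-2.52]]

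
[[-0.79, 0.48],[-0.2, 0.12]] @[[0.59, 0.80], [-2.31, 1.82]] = [[-1.57, 0.24], [-0.40, 0.06]]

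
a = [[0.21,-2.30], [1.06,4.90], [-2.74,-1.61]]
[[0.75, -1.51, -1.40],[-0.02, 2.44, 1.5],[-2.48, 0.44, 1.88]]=a @ [[1.04, -0.52, -0.99], [-0.23, 0.61, 0.52]]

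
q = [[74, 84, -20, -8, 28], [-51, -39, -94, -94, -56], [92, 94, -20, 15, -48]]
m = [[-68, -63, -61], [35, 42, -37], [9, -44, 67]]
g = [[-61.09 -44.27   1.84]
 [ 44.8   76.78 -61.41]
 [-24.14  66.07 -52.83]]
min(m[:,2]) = -61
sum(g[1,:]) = 60.17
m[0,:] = [-68, -63, -61]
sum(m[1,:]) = 40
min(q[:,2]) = -94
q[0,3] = -8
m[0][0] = -68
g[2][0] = -24.14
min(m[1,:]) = -37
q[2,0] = 92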